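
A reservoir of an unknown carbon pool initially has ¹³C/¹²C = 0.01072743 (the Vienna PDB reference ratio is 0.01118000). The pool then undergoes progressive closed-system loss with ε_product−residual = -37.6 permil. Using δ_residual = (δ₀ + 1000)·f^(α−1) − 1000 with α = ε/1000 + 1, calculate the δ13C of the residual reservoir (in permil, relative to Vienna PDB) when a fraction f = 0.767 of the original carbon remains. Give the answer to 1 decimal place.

δ₀ = (0.01072743/0.01118000 − 1)×1000 = (0.959520 − 1)×1000 = -40.480 permil
α − 1 = ε/1000 = -0.0376
f^(α−1) = 0.767^(-0.0376) = 1.010024
δ_res = (-40.480 + 1000) × 1.010024 − 1000 = 969.138 − 1000 = -30.86 permil

-30.9 permil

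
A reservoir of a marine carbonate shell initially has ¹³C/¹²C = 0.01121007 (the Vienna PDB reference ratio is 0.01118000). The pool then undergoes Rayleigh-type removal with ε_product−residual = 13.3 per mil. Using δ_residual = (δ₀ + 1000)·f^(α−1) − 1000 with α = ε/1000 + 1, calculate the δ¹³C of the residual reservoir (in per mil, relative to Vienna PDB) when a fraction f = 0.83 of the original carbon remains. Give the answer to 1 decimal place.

δ₀ = (0.01121007/0.01118000 − 1)×1000 = (1.002690 − 1)×1000 = 2.690 per mil
α − 1 = ε/1000 = 0.0133
f^(α−1) = 0.83^(0.0133) = 0.997525
δ_res = (2.690 + 1000) × 0.997525 − 1000 = 1000.208 − 1000 = 0.21 per mil

0.2 per mil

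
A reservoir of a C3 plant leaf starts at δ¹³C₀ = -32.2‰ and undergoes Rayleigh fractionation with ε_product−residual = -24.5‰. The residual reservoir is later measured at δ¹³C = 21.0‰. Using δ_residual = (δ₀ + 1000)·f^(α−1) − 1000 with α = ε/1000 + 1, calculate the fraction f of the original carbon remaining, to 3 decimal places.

α − 1 = ε/1000 = -0.0245
(δ_res + 1000)/(δ₀ + 1000) = (21.0 + 1000)/(-32.2 + 1000) = 1021.0/967.8 = 1.054970
f = 1.054970^(1/-0.0245) = exp(ln(1.054970)/-0.0245) = exp(0.05351/-0.0245)
f = exp(-2.1842) = 0.1126

0.113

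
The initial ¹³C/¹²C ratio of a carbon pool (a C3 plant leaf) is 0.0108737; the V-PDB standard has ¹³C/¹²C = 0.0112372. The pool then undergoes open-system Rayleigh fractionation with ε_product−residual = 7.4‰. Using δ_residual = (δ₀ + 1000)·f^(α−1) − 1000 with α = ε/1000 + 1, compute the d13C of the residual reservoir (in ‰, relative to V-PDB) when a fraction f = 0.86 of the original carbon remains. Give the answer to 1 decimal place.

δ₀ = (0.0108737/0.0112372 − 1)×1000 = (0.967652 − 1)×1000 = -32.348‰
α − 1 = ε/1000 = 0.0074
f^(α−1) = 0.86^(0.0074) = 0.998885
δ_res = (-32.348 + 1000) × 0.998885 − 1000 = 966.573 − 1000 = -33.43‰

-33.4‰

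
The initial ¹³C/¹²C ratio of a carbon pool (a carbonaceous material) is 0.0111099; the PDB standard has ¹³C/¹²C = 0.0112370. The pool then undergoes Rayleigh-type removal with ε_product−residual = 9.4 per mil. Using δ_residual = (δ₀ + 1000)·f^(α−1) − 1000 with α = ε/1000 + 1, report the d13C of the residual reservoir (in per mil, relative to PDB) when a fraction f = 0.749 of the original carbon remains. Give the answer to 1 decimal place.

δ₀ = (0.0111099/0.0112370 − 1)×1000 = (0.988689 − 1)×1000 = -11.311 per mil
α − 1 = ε/1000 = 0.0094
f^(α−1) = 0.749^(0.0094) = 0.997287
δ_res = (-11.311 + 1000) × 0.997287 − 1000 = 986.007 − 1000 = -13.99 per mil

-14.0 per mil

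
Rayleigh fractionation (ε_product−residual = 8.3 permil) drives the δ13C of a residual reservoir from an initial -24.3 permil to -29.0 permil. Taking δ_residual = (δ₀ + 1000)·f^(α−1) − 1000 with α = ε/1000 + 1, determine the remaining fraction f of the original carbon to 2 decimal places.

0.56

α − 1 = ε/1000 = 0.0083
(δ_res + 1000)/(δ₀ + 1000) = (-29.0 + 1000)/(-24.3 + 1000) = 971.0/975.7 = 0.995183
f = 0.995183^(1/0.0083) = exp(ln(0.995183)/0.0083) = exp(-0.00483/0.0083)
f = exp(-0.5818) = 0.5589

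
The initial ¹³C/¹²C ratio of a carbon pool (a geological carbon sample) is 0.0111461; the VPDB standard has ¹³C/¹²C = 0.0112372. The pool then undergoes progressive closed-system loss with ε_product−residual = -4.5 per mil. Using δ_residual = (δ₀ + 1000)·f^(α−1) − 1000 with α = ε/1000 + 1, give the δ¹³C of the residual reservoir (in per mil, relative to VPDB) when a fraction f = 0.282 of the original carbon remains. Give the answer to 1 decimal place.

δ₀ = (0.0111461/0.0112372 − 1)×1000 = (0.991893 − 1)×1000 = -8.107 per mil
α − 1 = ε/1000 = -0.0045
f^(α−1) = 0.282^(-0.0045) = 1.005713
δ_res = (-8.107 + 1000) × 1.005713 − 1000 = 997.559 − 1000 = -2.44 per mil

-2.4 per mil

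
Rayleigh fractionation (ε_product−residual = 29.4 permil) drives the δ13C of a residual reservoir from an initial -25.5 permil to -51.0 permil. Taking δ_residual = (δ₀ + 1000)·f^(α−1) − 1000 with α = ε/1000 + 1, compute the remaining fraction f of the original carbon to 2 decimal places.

α − 1 = ε/1000 = 0.0294
(δ_res + 1000)/(δ₀ + 1000) = (-51.0 + 1000)/(-25.5 + 1000) = 949.0/974.5 = 0.973833
f = 0.973833^(1/0.0294) = exp(ln(0.973833)/0.0294) = exp(-0.02652/0.0294)
f = exp(-0.9019) = 0.4058

0.41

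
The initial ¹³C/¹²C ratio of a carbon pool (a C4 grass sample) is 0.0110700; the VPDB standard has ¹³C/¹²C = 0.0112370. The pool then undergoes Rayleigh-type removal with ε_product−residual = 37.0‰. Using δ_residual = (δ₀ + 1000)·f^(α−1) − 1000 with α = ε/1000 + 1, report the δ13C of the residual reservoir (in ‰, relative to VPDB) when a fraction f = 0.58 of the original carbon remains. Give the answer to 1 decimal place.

δ₀ = (0.0110700/0.0112370 − 1)×1000 = (0.985138 − 1)×1000 = -14.862‰
α − 1 = ε/1000 = 0.0370
f^(α−1) = 0.58^(0.0370) = 0.980047
δ_res = (-14.862 + 1000) × 0.980047 − 1000 = 965.482 − 1000 = -34.52‰

-34.5‰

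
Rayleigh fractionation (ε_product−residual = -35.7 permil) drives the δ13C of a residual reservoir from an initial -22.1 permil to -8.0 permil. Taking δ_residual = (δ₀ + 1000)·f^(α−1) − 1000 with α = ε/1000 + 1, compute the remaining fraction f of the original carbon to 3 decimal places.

0.670

α − 1 = ε/1000 = -0.0357
(δ_res + 1000)/(δ₀ + 1000) = (-8.0 + 1000)/(-22.1 + 1000) = 992.0/977.9 = 1.014419
f = 1.014419^(1/-0.0357) = exp(ln(1.014419)/-0.0357) = exp(0.01432/-0.0357)
f = exp(-0.4010) = 0.6697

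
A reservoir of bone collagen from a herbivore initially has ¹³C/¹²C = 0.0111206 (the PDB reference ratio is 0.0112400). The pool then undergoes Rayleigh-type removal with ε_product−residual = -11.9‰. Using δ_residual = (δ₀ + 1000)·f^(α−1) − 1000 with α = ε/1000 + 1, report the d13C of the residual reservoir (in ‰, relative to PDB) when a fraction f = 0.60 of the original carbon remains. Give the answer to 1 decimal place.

-4.6‰

δ₀ = (0.0111206/0.0112400 − 1)×1000 = (0.989377 − 1)×1000 = -10.623‰
α − 1 = ε/1000 = -0.0119
f^(α−1) = 0.60^(-0.0119) = 1.006097
δ_res = (-10.623 + 1000) × 1.006097 − 1000 = 995.410 − 1000 = -4.59‰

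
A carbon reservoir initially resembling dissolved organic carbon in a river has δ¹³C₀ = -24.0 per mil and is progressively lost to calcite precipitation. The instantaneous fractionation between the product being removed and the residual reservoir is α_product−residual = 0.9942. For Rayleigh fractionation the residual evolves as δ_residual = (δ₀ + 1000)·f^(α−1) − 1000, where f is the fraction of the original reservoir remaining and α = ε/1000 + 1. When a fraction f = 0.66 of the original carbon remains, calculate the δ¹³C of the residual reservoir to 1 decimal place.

-21.6 per mil

Rayleigh residual: δ_res = (δ₀ + 1000)·f^(α−1) − 1000
α − 1 = -0.00580
f^(α−1) = 0.66^(-0.00580) = 1.002413
δ_res = (-24.0 + 1000) × 1.002413 − 1000 = 978.355 − 1000 = -21.65 per mil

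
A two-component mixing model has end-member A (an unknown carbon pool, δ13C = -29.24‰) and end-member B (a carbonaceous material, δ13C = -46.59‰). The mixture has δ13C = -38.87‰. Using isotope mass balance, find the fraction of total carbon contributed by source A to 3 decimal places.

0.445

δ_mix = f_A·δ_A + (1 − f_A)·δ_B  ⇒  f_A = (δ_mix − δ_B)/(δ_A − δ_B)
f_A = (-38.87 − (-46.59)) / (-29.24 − (-46.59))
f_A = 7.72 / 17.35 = 0.4450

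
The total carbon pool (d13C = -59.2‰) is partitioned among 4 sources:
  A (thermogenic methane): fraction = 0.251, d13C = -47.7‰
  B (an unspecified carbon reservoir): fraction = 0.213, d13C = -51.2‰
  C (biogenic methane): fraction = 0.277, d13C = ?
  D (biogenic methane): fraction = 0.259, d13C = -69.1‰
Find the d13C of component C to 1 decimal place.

-66.5‰

Isotope mass balance: δ_bulk = Σ fᵢ·δᵢ.
-59.2 = 0.251×(-47.7) + 0.213×(-51.2) + 0.277×δ_C + 0.259×(-69.1)
0.277·δ_C = -59.2 − (-40.775) = -18.425
δ_C = -18.425 / 0.277 = -66.52‰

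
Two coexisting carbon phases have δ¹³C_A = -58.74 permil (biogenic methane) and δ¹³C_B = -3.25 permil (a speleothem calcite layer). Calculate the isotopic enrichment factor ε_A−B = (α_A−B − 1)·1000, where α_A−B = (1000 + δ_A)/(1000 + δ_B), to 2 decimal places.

α_A−B = (1000 + -58.74) / (1000 + -3.25) = 941.26 / 996.75 = 0.944329
ε_A−B = (0.944329 − 1) × 1000 = -55.671 permil
(The approximation ε ≈ δ_A − δ_B would give -55.49 permil.)

-55.67 permil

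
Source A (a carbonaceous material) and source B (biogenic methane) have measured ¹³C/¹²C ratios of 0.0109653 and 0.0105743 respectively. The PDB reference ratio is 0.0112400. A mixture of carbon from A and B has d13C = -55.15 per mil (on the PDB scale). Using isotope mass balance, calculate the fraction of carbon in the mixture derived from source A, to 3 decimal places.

δ_A = (0.0109653/0.0112400 − 1)×1000 = (0.975560 − 1)×1000 = -24.440 per mil
δ_B = (0.0105743/0.0112400 − 1)×1000 = (0.940774 − 1)×1000 = -59.226 per mil
f_A = (δ_mix − δ_B)/(δ_A − δ_B) = (-55.15 − (-59.226))/(-24.440 − (-59.226))
f_A = 4.076 / 34.786 = 0.1172

0.117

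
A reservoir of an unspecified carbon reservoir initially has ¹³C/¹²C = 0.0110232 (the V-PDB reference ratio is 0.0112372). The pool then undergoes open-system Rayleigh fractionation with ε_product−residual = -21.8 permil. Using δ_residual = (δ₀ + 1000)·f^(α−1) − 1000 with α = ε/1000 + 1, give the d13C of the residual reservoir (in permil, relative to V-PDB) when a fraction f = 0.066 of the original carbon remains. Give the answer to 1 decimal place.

40.8 permil

δ₀ = (0.0110232/0.0112372 − 1)×1000 = (0.980956 − 1)×1000 = -19.044 permil
α − 1 = ε/1000 = -0.0218
f^(α−1) = 0.066^(-0.0218) = 1.061045
δ_res = (-19.044 + 1000) × 1.061045 − 1000 = 1040.839 − 1000 = 40.84 permil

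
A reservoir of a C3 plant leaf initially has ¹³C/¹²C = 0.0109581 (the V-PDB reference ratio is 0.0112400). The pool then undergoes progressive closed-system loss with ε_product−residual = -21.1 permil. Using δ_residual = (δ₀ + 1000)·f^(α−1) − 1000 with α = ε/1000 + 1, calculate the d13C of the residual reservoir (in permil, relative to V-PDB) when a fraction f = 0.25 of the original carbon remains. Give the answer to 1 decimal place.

δ₀ = (0.0109581/0.0112400 − 1)×1000 = (0.974920 − 1)×1000 = -25.080 permil
α − 1 = ε/1000 = -0.0211
f^(α−1) = 0.25^(-0.0211) = 1.029683
δ_res = (-25.080 + 1000) × 1.029683 − 1000 = 1003.858 − 1000 = 3.86 permil

3.9 permil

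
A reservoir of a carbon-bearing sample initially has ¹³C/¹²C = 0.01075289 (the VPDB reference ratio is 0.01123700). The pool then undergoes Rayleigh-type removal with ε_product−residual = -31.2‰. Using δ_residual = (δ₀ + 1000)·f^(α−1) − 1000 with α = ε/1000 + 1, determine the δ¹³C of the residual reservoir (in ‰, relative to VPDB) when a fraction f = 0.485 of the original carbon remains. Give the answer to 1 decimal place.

-21.2‰

δ₀ = (0.01075289/0.01123700 − 1)×1000 = (0.956918 − 1)×1000 = -43.082‰
α − 1 = ε/1000 = -0.0312
f^(α−1) = 0.485^(-0.0312) = 1.022833
δ_res = (-43.082 + 1000) × 1.022833 − 1000 = 978.768 − 1000 = -21.23‰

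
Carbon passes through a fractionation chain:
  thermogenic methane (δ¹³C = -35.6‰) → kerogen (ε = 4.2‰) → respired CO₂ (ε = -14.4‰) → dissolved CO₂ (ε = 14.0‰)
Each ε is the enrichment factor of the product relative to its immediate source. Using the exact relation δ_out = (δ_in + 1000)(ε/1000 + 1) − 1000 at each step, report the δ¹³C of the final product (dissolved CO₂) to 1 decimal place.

-32.1‰

step 1: δ = (-35.60 + 1000)·(4.2/1000 + 1) − 1000 = -31.55‰
step 2: δ = (-31.55 + 1000)·(-14.4/1000 + 1) − 1000 = -45.50‰
step 3: δ = (-45.50 + 1000)·(14.0/1000 + 1) − 1000 = -32.13‰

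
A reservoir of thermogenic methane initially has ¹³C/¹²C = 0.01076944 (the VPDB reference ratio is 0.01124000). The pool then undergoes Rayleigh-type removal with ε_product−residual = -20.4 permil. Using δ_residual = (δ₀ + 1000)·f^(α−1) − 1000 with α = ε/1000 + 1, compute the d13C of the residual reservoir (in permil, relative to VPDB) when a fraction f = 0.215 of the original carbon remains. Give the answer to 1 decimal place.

-11.3 permil

δ₀ = (0.01076944/0.01124000 − 1)×1000 = (0.958135 − 1)×1000 = -41.865 permil
α − 1 = ε/1000 = -0.0204
f^(α−1) = 0.215^(-0.0204) = 1.031854
δ_res = (-41.865 + 1000) × 1.031854 − 1000 = 988.656 − 1000 = -11.34 permil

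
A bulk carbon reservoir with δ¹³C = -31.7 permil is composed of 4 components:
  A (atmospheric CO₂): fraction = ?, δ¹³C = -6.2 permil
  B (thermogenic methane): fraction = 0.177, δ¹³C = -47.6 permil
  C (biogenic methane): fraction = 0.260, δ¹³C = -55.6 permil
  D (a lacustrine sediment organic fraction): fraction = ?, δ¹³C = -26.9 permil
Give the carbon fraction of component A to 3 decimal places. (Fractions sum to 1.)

0.306

Let f_A and f_D be the unknown fractions; fractions sum to 1 so f_A + f_D = 0.563.
Mass balance: Σ fᵢ·δᵢ = δ_bulk ⇒ f_A·(-6.2) + f_D·(-26.9) = -31.7 − (-22.881) = -8.819
Substitute f_D = 0.563 − f_A:
f_A·(-6.2 − -26.9) = -8.819 − 0.563×(-26.9) = 6.326
f_A = 6.326 / 20.7 = 0.3056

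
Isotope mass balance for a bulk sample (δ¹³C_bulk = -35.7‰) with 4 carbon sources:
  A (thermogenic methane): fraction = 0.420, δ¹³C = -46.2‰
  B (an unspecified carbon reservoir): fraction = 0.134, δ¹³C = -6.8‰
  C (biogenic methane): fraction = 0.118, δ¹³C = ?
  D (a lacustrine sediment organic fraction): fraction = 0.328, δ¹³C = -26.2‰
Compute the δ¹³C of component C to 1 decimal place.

-57.6‰

Isotope mass balance: δ_bulk = Σ fᵢ·δᵢ.
-35.7 = 0.420×(-46.2) + 0.134×(-6.8) + 0.118×δ_C + 0.328×(-26.2)
0.118·δ_C = -35.7 − (-28.909) = -6.791
δ_C = -6.791 / 0.118 = -57.55‰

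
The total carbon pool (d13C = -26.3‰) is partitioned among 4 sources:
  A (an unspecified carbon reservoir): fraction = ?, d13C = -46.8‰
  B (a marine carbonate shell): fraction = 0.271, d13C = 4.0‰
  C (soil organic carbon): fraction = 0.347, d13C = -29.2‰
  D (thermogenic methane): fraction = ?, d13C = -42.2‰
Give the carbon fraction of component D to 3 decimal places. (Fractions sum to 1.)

Let f_D and f_A be the unknown fractions; fractions sum to 1 so f_D + f_A = 0.382.
Mass balance: Σ fᵢ·δᵢ = δ_bulk ⇒ f_D·(-42.2) + f_A·(-46.8) = -26.3 − (-9.048) = -17.252
Substitute f_A = 0.382 − f_D:
f_D·(-42.2 − -46.8) = -17.252 − 0.382×(-46.8) = 0.626
f_D = 0.626 / 4.6 = 0.1361

0.136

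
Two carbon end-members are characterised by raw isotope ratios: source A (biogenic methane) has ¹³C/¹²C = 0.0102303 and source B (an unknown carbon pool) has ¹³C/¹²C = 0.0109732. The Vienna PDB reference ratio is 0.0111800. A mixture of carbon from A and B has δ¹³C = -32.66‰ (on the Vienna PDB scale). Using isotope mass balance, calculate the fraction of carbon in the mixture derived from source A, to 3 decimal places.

0.213

δ_A = (0.0102303/0.0111800 − 1)×1000 = (0.915054 − 1)×1000 = -84.946‰
δ_B = (0.0109732/0.0111800 − 1)×1000 = (0.981503 − 1)×1000 = -18.497‰
f_A = (δ_mix − δ_B)/(δ_A − δ_B) = (-32.66 − (-18.497))/(-84.946 − (-18.497))
f_A = -14.163 / -66.449 = 0.2131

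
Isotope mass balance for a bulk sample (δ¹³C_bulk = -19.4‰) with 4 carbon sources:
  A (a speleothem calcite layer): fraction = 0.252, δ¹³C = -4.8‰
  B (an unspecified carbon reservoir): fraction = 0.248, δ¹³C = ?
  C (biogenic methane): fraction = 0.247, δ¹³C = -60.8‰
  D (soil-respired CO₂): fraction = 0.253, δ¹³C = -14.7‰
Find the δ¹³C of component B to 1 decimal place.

2.2‰

Isotope mass balance: δ_bulk = Σ fᵢ·δᵢ.
-19.4 = 0.252×(-4.8) + 0.248×δ_B + 0.247×(-60.8) + 0.253×(-14.7)
0.248·δ_B = -19.4 − (-19.946) = 0.546
δ_B = 0.546 / 0.248 = 2.20‰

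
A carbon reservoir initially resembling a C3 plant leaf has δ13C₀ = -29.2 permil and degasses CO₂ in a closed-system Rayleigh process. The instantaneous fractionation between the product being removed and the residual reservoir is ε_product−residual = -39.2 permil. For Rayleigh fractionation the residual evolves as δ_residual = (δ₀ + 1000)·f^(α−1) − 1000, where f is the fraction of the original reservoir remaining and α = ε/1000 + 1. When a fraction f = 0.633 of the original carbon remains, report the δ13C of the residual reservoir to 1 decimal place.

Rayleigh residual: δ_res = (δ₀ + 1000)·f^(α−1) − 1000
α = ε/1000 + 1 = 0.96080, so α − 1 = -0.03920
f^(α−1) = 0.633^(-0.03920) = 1.018087
δ_res = (-29.2 + 1000) × 1.018087 − 1000 = 988.359 − 1000 = -11.64 permil

-11.6 permil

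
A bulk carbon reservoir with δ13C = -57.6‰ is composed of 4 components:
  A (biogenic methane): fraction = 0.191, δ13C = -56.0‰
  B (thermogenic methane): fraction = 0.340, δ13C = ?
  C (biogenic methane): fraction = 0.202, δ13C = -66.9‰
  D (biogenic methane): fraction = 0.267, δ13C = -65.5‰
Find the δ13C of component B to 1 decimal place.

-46.8‰

Isotope mass balance: δ_bulk = Σ fᵢ·δᵢ.
-57.6 = 0.191×(-56.0) + 0.340×δ_B + 0.202×(-66.9) + 0.267×(-65.5)
0.340·δ_B = -57.6 − (-41.698) = -15.902
δ_B = -15.902 / 0.340 = -46.77‰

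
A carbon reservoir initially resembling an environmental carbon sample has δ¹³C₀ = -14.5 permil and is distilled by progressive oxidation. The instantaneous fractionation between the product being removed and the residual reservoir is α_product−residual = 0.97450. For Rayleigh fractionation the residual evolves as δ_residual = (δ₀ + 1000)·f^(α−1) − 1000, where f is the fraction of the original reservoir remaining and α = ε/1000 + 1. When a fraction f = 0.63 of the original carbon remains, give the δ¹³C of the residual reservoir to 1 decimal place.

-2.8 permil

Rayleigh residual: δ_res = (δ₀ + 1000)·f^(α−1) − 1000
α − 1 = -0.02550
f^(α−1) = 0.63^(-0.02550) = 1.011852
δ_res = (-14.5 + 1000) × 1.011852 − 1000 = 997.180 − 1000 = -2.82 permil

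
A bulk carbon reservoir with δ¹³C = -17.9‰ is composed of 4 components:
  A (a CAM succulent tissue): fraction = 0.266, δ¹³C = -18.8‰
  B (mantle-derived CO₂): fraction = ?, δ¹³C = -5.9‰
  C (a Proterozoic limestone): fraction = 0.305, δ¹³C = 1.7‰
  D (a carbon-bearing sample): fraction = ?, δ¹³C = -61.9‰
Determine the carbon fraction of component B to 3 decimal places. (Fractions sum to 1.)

0.235

Let f_B and f_D be the unknown fractions; fractions sum to 1 so f_B + f_D = 0.429.
Mass balance: Σ fᵢ·δᵢ = δ_bulk ⇒ f_B·(-5.9) + f_D·(-61.9) = -17.9 − (-4.482) = -13.418
Substitute f_D = 0.429 − f_B:
f_B·(-5.9 − -61.9) = -13.418 − 0.429×(-61.9) = 13.137
f_B = 13.137 / 56.0 = 0.2346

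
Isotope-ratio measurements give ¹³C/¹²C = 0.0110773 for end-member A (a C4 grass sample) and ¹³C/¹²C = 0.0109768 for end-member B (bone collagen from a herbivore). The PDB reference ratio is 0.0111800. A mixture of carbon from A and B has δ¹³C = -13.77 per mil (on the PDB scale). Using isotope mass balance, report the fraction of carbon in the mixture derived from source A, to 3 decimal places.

δ_A = (0.0110773/0.0111800 − 1)×1000 = (0.990814 − 1)×1000 = -9.186 per mil
δ_B = (0.0109768/0.0111800 − 1)×1000 = (0.981825 − 1)×1000 = -18.175 per mil
f_A = (δ_mix − δ_B)/(δ_A − δ_B) = (-13.77 − (-18.175))/(-9.186 − (-18.175))
f_A = 4.405 / 8.989 = 0.4901

0.490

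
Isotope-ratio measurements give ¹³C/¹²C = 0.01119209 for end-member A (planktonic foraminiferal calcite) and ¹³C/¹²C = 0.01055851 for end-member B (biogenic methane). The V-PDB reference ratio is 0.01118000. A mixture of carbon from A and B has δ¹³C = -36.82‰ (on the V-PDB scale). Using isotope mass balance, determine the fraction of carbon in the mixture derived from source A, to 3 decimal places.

0.331

δ_A = (0.01119209/0.01118000 − 1)×1000 = (1.001081 − 1)×1000 = 1.081‰
δ_B = (0.01055851/0.01118000 − 1)×1000 = (0.944411 − 1)×1000 = -55.589‰
f_A = (δ_mix − δ_B)/(δ_A − δ_B) = (-36.82 − (-55.589))/(1.081 − (-55.589))
f_A = 18.769 / 56.671 = 0.3312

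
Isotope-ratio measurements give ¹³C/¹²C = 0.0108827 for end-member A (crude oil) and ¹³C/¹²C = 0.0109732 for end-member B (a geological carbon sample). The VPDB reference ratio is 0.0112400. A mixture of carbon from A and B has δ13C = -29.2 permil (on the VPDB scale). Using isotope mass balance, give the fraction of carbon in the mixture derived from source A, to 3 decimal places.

δ_A = (0.0108827/0.0112400 − 1)×1000 = (0.968212 − 1)×1000 = -31.788 permil
δ_B = (0.0109732/0.0112400 − 1)×1000 = (0.976263 − 1)×1000 = -23.737 permil
f_A = (δ_mix − δ_B)/(δ_A − δ_B) = (-29.2 − (-23.737))/(-31.788 − (-23.737))
f_A = -5.463 / -8.052 = 0.6785

0.679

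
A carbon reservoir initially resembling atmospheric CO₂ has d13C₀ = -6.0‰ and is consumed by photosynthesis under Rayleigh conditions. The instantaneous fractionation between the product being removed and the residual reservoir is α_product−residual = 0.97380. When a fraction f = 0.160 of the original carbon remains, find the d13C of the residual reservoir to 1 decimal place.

42.9‰

Rayleigh residual: δ_res = (δ₀ + 1000)·f^(α−1) − 1000
α − 1 = -0.02620
f^(α−1) = 0.160^(-0.02620) = 1.049185
δ_res = (-6.0 + 1000) × 1.049185 − 1000 = 1042.890 − 1000 = 42.89‰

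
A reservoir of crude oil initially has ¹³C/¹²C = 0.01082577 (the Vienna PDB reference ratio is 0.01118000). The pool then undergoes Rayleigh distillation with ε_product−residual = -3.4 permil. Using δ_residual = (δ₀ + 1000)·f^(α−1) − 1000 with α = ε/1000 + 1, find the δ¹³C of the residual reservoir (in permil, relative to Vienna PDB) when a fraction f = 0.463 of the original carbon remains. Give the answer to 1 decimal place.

δ₀ = (0.01082577/0.01118000 − 1)×1000 = (0.968316 − 1)×1000 = -31.684 permil
α − 1 = ε/1000 = -0.0034
f^(α−1) = 0.463^(-0.0034) = 1.002622
δ_res = (-31.684 + 1000) × 1.002622 − 1000 = 970.854 − 1000 = -29.15 permil

-29.1 permil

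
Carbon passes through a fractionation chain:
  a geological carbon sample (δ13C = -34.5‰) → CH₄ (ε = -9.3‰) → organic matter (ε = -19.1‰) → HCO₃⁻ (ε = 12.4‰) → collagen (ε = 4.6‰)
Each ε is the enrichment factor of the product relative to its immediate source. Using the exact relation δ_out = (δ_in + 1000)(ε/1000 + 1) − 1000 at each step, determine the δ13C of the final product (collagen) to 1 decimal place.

-45.7‰

step 1: δ = (-34.50 + 1000)·(-9.3/1000 + 1) − 1000 = -43.48‰
step 2: δ = (-43.48 + 1000)·(-19.1/1000 + 1) − 1000 = -61.75‰
step 3: δ = (-61.75 + 1000)·(12.4/1000 + 1) − 1000 = -50.11‰
step 4: δ = (-50.11 + 1000)·(4.6/1000 + 1) − 1000 = -45.74‰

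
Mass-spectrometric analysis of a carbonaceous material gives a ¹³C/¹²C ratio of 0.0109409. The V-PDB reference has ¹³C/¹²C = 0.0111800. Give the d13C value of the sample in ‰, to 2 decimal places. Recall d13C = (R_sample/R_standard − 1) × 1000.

-21.39‰

d13C = (R_sample / R_standard − 1) × 1000
R_sample / R_standard = 0.0109409 / 0.0111800 = 0.978614
d13C = (0.978614 − 1) × 1000 = -21.386‰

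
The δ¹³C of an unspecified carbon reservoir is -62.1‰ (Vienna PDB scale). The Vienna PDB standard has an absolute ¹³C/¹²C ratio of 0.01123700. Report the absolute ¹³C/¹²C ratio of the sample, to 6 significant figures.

R_sample = R_standard × (δ¹³C/1000 + 1)
R_sample = 0.01123700 × (-62.1/1000 + 1) = 0.01123700 × 0.937900
R_sample = 0.0105392

0.0105392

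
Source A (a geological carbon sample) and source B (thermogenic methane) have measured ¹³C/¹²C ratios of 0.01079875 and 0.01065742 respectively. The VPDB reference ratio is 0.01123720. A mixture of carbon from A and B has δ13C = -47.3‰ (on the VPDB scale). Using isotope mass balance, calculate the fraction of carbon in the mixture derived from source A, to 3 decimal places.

δ_A = (0.01079875/0.01123720 − 1)×1000 = (0.960982 − 1)×1000 = -39.018‰
δ_B = (0.01065742/0.01123720 − 1)×1000 = (0.948405 − 1)×1000 = -51.595‰
f_A = (δ_mix − δ_B)/(δ_A − δ_B) = (-47.3 − (-51.595))/(-39.018 − (-51.595))
f_A = 4.295 / 12.577 = 0.3415

0.341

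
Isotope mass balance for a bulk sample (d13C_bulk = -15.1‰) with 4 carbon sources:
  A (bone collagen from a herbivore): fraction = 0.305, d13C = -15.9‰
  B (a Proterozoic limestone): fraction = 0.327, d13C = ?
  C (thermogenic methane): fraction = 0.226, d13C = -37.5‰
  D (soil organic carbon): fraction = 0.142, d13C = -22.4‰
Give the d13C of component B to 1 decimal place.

Isotope mass balance: δ_bulk = Σ fᵢ·δᵢ.
-15.1 = 0.305×(-15.9) + 0.327×δ_B + 0.226×(-37.5) + 0.142×(-22.4)
0.327·δ_B = -15.1 − (-16.505) = 1.405
δ_B = 1.405 / 0.327 = 4.30‰

4.3‰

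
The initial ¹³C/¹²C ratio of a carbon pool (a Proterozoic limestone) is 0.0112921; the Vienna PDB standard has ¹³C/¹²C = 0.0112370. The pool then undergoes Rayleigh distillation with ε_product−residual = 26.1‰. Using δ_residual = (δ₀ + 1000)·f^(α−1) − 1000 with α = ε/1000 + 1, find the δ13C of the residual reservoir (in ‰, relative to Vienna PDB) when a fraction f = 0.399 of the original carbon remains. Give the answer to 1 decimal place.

δ₀ = (0.0112921/0.0112370 − 1)×1000 = (1.004903 − 1)×1000 = 4.903‰
α − 1 = ε/1000 = 0.0261
f^(α−1) = 0.399^(0.0261) = 0.976305
δ_res = (4.903 + 1000) × 0.976305 − 1000 = 981.092 − 1000 = -18.91‰

-18.9‰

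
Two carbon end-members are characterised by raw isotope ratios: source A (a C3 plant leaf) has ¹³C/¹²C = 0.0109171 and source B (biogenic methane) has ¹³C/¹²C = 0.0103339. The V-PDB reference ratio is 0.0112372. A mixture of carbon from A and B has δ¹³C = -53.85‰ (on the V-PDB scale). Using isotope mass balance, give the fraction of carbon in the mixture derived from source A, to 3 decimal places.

0.511

δ_A = (0.0109171/0.0112372 − 1)×1000 = (0.971514 − 1)×1000 = -28.486‰
δ_B = (0.0103339/0.0112372 − 1)×1000 = (0.919615 − 1)×1000 = -80.385‰
f_A = (δ_mix − δ_B)/(δ_A − δ_B) = (-53.85 − (-80.385))/(-28.486 − (-80.385))
f_A = 26.535 / 51.899 = 0.5113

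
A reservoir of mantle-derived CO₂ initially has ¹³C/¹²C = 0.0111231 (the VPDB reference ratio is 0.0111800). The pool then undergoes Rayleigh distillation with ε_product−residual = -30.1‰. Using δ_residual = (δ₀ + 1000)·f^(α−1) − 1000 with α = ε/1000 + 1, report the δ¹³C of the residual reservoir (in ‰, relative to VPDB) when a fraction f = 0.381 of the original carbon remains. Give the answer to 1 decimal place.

24.2‰

δ₀ = (0.0111231/0.0111800 − 1)×1000 = (0.994911 − 1)×1000 = -5.089‰
α − 1 = ε/1000 = -0.0301
f^(α−1) = 0.381^(-0.0301) = 1.029471
δ_res = (-5.089 + 1000) × 1.029471 − 1000 = 1024.232 − 1000 = 24.23‰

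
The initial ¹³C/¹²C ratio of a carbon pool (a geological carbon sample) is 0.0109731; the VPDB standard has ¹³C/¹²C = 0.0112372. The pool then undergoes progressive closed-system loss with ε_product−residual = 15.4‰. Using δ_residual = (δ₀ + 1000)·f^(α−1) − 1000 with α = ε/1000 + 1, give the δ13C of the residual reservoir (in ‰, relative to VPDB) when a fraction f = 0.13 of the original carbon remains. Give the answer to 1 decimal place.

-53.7‰

δ₀ = (0.0109731/0.0112372 − 1)×1000 = (0.976498 − 1)×1000 = -23.502‰
α − 1 = ε/1000 = 0.0154
f^(α−1) = 0.13^(0.0154) = 0.969069
δ_res = (-23.502 + 1000) × 0.969069 − 1000 = 946.294 − 1000 = -53.71‰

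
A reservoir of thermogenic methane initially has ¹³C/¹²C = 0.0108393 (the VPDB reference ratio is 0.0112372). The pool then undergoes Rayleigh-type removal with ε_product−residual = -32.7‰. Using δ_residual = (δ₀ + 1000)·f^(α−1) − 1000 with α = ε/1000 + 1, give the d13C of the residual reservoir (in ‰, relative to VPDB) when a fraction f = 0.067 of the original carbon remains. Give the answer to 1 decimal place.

δ₀ = (0.0108393/0.0112372 − 1)×1000 = (0.964591 − 1)×1000 = -35.409‰
α − 1 = ε/1000 = -0.0327
f^(α−1) = 0.067^(-0.0327) = 1.092414
δ_res = (-35.409 + 1000) × 1.092414 − 1000 = 1053.733 − 1000 = 53.73‰

53.7‰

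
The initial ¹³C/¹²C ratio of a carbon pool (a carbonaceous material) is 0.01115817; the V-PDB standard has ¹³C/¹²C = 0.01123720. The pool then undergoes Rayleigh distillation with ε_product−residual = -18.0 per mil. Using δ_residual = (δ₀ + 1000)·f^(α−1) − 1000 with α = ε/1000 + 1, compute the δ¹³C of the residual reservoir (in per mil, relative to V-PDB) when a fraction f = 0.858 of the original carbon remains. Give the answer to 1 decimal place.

δ₀ = (0.01115817/0.01123720 − 1)×1000 = (0.992967 − 1)×1000 = -7.033 per mil
α − 1 = ε/1000 = -0.0180
f^(α−1) = 0.858^(-0.0180) = 1.002761
δ_res = (-7.033 + 1000) × 1.002761 − 1000 = 995.708 − 1000 = -4.29 per mil

-4.3 per mil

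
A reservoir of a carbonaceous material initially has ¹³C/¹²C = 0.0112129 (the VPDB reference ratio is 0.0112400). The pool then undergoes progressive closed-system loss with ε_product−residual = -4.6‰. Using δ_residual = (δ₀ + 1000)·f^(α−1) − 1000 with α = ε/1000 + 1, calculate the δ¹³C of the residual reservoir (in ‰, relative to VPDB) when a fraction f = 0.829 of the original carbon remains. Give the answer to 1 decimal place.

δ₀ = (0.0112129/0.0112400 − 1)×1000 = (0.997589 − 1)×1000 = -2.411‰
α − 1 = ε/1000 = -0.0046
f^(α−1) = 0.829^(-0.0046) = 1.000863
δ_res = (-2.411 + 1000) × 1.000863 − 1000 = 998.450 − 1000 = -1.55‰

-1.6‰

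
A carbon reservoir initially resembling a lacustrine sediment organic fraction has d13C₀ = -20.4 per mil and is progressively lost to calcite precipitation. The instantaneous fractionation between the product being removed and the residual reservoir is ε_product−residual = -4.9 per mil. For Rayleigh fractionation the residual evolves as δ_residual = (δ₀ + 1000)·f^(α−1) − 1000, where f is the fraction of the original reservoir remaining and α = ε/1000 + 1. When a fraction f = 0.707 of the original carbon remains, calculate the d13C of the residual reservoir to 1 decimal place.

-18.7 per mil

Rayleigh residual: δ_res = (δ₀ + 1000)·f^(α−1) − 1000
α = ε/1000 + 1 = 0.99510, so α − 1 = -0.00490
f^(α−1) = 0.707^(-0.00490) = 1.001700
δ_res = (-20.4 + 1000) × 1.001700 − 1000 = 981.266 − 1000 = -18.73 per mil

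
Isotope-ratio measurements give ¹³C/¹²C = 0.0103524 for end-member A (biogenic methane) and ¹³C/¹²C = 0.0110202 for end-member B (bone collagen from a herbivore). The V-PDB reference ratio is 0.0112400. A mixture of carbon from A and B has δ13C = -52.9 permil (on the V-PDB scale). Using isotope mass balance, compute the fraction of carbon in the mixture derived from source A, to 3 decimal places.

0.561

δ_A = (0.0103524/0.0112400 − 1)×1000 = (0.921032 − 1)×1000 = -78.968 permil
δ_B = (0.0110202/0.0112400 − 1)×1000 = (0.980445 − 1)×1000 = -19.555 permil
f_A = (δ_mix − δ_B)/(δ_A − δ_B) = (-52.9 − (-19.555))/(-78.968 − (-19.555))
f_A = -33.345 / -59.413 = 0.5612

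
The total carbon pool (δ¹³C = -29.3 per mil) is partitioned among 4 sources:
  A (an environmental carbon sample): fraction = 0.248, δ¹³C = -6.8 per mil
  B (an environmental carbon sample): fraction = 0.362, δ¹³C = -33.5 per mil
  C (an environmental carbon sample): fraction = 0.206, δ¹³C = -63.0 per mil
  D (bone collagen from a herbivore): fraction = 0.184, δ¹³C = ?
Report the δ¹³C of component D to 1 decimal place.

-13.6 per mil

Isotope mass balance: δ_bulk = Σ fᵢ·δᵢ.
-29.3 = 0.248×(-6.8) + 0.362×(-33.5) + 0.206×(-63.0) + 0.184×δ_D
0.184·δ_D = -29.3 − (-26.791) = -2.509
δ_D = -2.509 / 0.184 = -13.63 per mil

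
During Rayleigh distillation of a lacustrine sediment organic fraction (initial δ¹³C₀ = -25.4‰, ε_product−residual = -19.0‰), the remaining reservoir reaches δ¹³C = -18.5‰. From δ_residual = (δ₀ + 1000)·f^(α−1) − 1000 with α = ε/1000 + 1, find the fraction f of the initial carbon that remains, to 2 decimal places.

α − 1 = ε/1000 = -0.0190
(δ_res + 1000)/(δ₀ + 1000) = (-18.5 + 1000)/(-25.4 + 1000) = 981.5/974.6 = 1.007080
f = 1.007080^(1/-0.0190) = exp(ln(1.007080)/-0.0190) = exp(0.00705/-0.0190)
f = exp(-0.3713) = 0.6898

0.69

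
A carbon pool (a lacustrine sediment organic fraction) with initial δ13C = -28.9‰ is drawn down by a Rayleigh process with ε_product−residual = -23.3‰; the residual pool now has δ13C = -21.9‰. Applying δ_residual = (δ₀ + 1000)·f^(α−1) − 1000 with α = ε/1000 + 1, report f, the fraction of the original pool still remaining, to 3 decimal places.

0.735

α − 1 = ε/1000 = -0.0233
(δ_res + 1000)/(δ₀ + 1000) = (-21.9 + 1000)/(-28.9 + 1000) = 978.1/971.1 = 1.007208
f = 1.007208^(1/-0.0233) = exp(ln(1.007208)/-0.0233) = exp(0.00718/-0.0233)
f = exp(-0.3083) = 0.7347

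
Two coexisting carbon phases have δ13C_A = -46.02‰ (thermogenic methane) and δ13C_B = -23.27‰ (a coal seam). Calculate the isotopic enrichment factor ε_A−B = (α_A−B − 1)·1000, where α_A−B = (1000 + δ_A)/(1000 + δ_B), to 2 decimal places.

-23.29‰

α_A−B = (1000 + -46.02) / (1000 + -23.27) = 953.98 / 976.73 = 0.976708
ε_A−B = (0.976708 − 1) × 1000 = -23.292‰
(The approximation ε ≈ δ_A − δ_B would give -22.75‰.)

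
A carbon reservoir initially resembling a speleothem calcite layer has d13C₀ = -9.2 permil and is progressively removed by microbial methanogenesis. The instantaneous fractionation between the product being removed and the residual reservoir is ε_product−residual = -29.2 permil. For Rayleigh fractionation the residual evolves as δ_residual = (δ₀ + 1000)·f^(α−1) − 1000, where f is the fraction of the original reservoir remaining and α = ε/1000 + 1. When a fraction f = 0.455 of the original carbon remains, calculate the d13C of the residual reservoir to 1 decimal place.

Rayleigh residual: δ_res = (δ₀ + 1000)·f^(α−1) − 1000
α = ε/1000 + 1 = 0.97080, so α − 1 = -0.02920
f^(α−1) = 0.455^(-0.02920) = 1.023260
δ_res = (-9.2 + 1000) × 1.023260 − 1000 = 1013.846 − 1000 = 13.85 permil

13.8 permil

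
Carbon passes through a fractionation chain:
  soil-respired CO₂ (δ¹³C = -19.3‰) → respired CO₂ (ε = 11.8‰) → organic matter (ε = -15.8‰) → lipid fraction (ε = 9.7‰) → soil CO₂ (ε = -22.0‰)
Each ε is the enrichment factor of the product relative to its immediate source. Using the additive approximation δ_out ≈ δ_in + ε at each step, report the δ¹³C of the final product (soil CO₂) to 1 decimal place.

step 1: δ ≈ -19.3 + (11.8) = -7.5‰
step 2: δ ≈ -7.5 + (-15.8) = -23.3‰
step 3: δ ≈ -23.3 + (9.7) = -13.6‰
step 4: δ ≈ -13.6 + (-22.0) = -35.6‰

-35.6‰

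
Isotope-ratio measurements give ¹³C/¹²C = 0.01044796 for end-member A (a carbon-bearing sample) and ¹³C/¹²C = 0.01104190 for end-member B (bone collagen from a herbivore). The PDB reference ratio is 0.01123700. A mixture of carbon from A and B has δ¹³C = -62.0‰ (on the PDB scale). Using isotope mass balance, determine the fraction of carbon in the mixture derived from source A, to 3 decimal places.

0.845

δ_A = (0.01044796/0.01123700 − 1)×1000 = (0.929782 − 1)×1000 = -70.218‰
δ_B = (0.01104190/0.01123700 − 1)×1000 = (0.982638 − 1)×1000 = -17.362‰
f_A = (δ_mix − δ_B)/(δ_A − δ_B) = (-62.0 − (-17.362))/(-70.218 − (-17.362))
f_A = -44.638 / -52.856 = 0.8445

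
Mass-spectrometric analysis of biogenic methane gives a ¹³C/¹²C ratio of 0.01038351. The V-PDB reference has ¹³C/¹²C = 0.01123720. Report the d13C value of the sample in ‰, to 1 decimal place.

d13C = (R_sample / R_standard − 1) × 1000
R_sample / R_standard = 0.01038351 / 0.01123720 = 0.924030
d13C = (0.924030 − 1) × 1000 = -75.97‰

-76.0‰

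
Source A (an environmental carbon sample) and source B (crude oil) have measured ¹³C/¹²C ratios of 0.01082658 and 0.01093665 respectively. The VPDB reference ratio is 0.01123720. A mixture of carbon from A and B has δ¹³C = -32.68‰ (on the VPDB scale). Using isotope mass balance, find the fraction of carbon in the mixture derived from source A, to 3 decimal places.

0.606

δ_A = (0.01082658/0.01123720 − 1)×1000 = (0.963459 − 1)×1000 = -36.541‰
δ_B = (0.01093665/0.01123720 − 1)×1000 = (0.973254 − 1)×1000 = -26.746‰
f_A = (δ_mix − δ_B)/(δ_A − δ_B) = (-32.68 − (-26.746))/(-36.541 − (-26.746))
f_A = -5.934 / -9.795 = 0.6058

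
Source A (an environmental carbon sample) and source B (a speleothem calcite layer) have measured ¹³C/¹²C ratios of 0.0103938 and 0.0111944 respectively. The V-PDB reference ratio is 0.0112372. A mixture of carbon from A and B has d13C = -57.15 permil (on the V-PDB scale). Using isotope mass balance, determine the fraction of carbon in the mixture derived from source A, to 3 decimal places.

δ_A = (0.0103938/0.0112372 − 1)×1000 = (0.924946 − 1)×1000 = -75.054 permil
δ_B = (0.0111944/0.0112372 − 1)×1000 = (0.996191 − 1)×1000 = -3.809 permil
f_A = (δ_mix − δ_B)/(δ_A − δ_B) = (-57.15 − (-3.809))/(-75.054 − (-3.809))
f_A = -53.341 / -71.246 = 0.7487

0.749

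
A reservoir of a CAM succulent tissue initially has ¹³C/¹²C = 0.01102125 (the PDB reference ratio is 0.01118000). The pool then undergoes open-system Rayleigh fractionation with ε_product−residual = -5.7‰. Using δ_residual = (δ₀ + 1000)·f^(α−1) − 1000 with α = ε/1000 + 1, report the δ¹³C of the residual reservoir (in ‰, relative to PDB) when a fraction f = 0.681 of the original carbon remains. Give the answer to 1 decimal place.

-12.0‰

δ₀ = (0.01102125/0.01118000 − 1)×1000 = (0.985801 − 1)×1000 = -14.199‰
α − 1 = ε/1000 = -0.0057
f^(α−1) = 0.681^(-0.0057) = 1.002192
δ_res = (-14.199 + 1000) × 1.002192 − 1000 = 987.962 − 1000 = -12.04‰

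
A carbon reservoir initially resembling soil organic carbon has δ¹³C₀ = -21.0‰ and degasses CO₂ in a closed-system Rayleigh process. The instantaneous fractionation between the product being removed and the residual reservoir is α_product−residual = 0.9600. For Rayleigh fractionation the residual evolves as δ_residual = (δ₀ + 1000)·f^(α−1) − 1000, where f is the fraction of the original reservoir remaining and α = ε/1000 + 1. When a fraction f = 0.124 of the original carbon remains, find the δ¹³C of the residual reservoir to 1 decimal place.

64.3‰

Rayleigh residual: δ_res = (δ₀ + 1000)·f^(α−1) − 1000
α − 1 = -0.04000
f^(α−1) = 0.124^(-0.04000) = 1.087084
δ_res = (-21.0 + 1000) × 1.087084 − 1000 = 1064.255 − 1000 = 64.26‰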